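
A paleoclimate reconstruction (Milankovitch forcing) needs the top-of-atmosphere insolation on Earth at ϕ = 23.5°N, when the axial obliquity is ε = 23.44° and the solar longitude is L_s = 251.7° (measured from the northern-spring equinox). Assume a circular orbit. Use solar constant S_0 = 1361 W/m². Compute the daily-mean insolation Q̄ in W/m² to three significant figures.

Solar declination: sin δ = sin ε · sin L_s = sin 23.44° × sin 251.7° = -0.37767, so δ = -22.189°.
cos h₀ = −tan(+23.5°) tan(-22.189°) = 0.1774, h₀ = 1.3925 rad.
Bracket: h₀ sin ϕ sin δ + cos ϕ cos δ sin h₀ = 1.3925×0.39875×-0.37767 + 0.91706×0.92594×0.98415 = -0.209705 + 0.835684 = 0.625979.
Q̄ = (S_0/π) × [bracket] = (1361/π) × 0.625979 = 271.2 W/m².

Q̄ ≈ 271 W/m²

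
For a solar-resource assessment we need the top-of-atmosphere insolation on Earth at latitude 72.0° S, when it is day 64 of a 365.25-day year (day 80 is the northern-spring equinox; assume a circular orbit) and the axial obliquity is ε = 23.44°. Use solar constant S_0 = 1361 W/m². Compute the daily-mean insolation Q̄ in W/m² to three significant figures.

Solar longitude: L_s = 360° × (64 − 80)/365.25 = -15.770°, i.e. -15.770° + 360° = 344.230°.
sin δ = sin 23.44° × sin 344.230° = -0.10811, so δ = -6.206°.
cos h₀ = −tan(-72.0°) tan(-6.206°) = -0.3347, h₀ = 1.9121 rad.
Bracket: h₀ sin ϕ sin δ + cos ϕ cos δ sin h₀ = 1.9121×-0.95106×-0.10811 + 0.30902×0.99414×0.94233 = 0.196600 + 0.289492 = 0.486092.
Q̄ = (S_0/π) × [bracket] = (1361/π) × 0.486092 = 210.6 W/m².

Q̄ ≈ 211 W/m²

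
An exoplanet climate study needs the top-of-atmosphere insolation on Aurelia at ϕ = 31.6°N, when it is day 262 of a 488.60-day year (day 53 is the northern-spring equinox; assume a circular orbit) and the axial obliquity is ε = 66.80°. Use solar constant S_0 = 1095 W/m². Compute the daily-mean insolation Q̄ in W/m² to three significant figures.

Q̄ ≈ 397 W/m²

Solar longitude: L_s = 360° × (262 − 53)/488.60 = 153.991°.
sin δ = sin 66.80° × sin 153.991° = 0.40305, so δ = +23.769°.
cos h₀ = −tan(+31.6°) tan(+23.769°) = -0.2709, h₀ = 1.8452 rad.
Bracket: h₀ sin ϕ sin δ + cos ϕ cos δ sin h₀ = 1.8452×0.52399×0.40305 + 0.85173×0.91518×0.96260 = 0.389695 + 0.750333 = 1.140028.
Q̄ = (S_0/π) × [bracket] = (1095/π) × 1.140028 = 397.4 W/m².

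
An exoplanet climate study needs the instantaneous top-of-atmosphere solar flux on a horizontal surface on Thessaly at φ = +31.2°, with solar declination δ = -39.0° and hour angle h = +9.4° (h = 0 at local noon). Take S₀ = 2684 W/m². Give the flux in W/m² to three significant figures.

885 W/m²

cos θ_z = sin φ sin δ + cos φ cos δ cos h = -0.326005 + 0.655817 = 0.329812.
Flux = S₀ · cos θ_z = 2684 × 0.329812 = 885.2 W/m².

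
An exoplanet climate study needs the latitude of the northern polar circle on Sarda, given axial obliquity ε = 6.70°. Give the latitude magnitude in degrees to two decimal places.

83.30°

The polar circle is the lowest latitude that experiences at least one full rotation of continuous daylight at the northern-summer solstice; it lies at |φ| = 90° − ε = 90° − 6.70° = 83.30°.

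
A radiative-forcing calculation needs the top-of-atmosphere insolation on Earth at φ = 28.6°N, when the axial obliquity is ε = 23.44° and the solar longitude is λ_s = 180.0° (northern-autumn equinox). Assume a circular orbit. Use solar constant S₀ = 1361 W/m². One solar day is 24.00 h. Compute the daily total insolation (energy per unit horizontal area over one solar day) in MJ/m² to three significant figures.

32.9 MJ/m²

Solar declination: sin δ = sin ε · sin λ_s = sin 23.44° × sin 180.0° = 0.00000, so δ = +0.000°.
cos H₀ = −tan(+28.6°) tan(+0.000°) = -0.0000, H₀ = 1.5708 rad.
Bracket: H₀ sin φ sin δ + cos φ cos δ sin H₀ = 1.5708×0.47869×0.00000 + 0.87798×1.00000×1.00000 = 0.000000 + 0.877980 = 0.877980.
Q̄ = (S₀/π) × [bracket] = (1361/π) × 0.877980 = 380.36 W/m².
Daily total = Q̄ × 24.00 h × 3600 s/h = 380.36 × 24.00 × 3600 / 10⁶ = 32.86 MJ/m².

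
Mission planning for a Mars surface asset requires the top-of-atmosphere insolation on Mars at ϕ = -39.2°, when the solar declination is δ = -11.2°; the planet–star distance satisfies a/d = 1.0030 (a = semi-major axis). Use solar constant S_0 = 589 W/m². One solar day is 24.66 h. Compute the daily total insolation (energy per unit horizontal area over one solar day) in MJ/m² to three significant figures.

cos h₀ = −tan(-39.2°) tan(-11.200°) = -0.1615, h₀ = 1.7330 rad.
Bracket: h₀ sin ϕ sin δ + cos ϕ cos δ sin h₀ = 1.7330×-0.63203×-0.19423 + 0.77494×0.98096×0.98687 = 0.212742 + 0.750204 = 0.962946.
Inverse-square distance factor (a/d)² = 1.0030² = 1.006009.
Q̄ = (S_0/π) × 1.006009 × [bracket] = (589/π) × 1.006009 × 0.962946 = 181.62 W/m².
Daily total = Q̄ × 24.66 h × 3600 s/h = 181.62 × 24.66 × 3600 / 10⁶ = 16.12 MJ/m².

16.1 MJ/m²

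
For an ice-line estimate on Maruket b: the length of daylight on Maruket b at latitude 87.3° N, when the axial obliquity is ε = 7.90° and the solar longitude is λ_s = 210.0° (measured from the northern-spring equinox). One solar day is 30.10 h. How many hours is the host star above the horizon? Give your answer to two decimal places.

Solar declination: sin δ = sin ε · sin λ_s = sin 7.90° × sin 210.0° = -0.06872, so δ = -3.941°.
cos H₀ = −tan φ · tan δ = 1.4607 ≥ 1, so the host star never rises (polar night) and H₀ = 0.
Daylight = 2H₀/(2π) × 30.10 h = (0.0000/π) × 30.10 = 0.00 h.

0.00 h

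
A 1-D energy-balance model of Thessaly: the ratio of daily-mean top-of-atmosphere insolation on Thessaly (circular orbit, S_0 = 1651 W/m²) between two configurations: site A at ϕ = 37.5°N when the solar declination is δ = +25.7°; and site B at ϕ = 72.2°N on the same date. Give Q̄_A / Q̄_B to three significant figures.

— Configuration A (ϕ=+37.5°):
cos h₀ = −tan(+37.5°) tan(+25.700°) = -0.3693, h₀ = 1.9490 rad.
Bracket: h₀ sin ϕ sin δ + cos ϕ cos δ sin h₀ = 1.9490×0.60876×0.43366 + 0.79335×0.90108×0.92931 = 0.514526 + 0.664338 = 1.178864.
Q̄ = (S_0/π) × [bracket] = (1651/π) × 1.178864 = 619.53 W/m².
— Configuration B (ϕ=+72.2°):
cos h₀ = −tan(+72.2°) tan(+25.700°) = -1.4990 ≤ −1 ⇒ polar day, h₀ = π.
Bracket: h₀ sin ϕ sin δ + cos ϕ cos δ sin h₀ = 3.1416×0.95213×0.43366 + 0.30570×0.90108×0.00000 = 1.297169 + 0.000000 = 1.297169.
Q̄ = (S_0/π) × [bracket] = (1651/π) × 1.297169 = 681.70 W/m².
Ratio Q̄_A / Q̄_B = 619.53 / 681.70 = 0.9088.

Q̄_A / Q̄_B ≈ 0.909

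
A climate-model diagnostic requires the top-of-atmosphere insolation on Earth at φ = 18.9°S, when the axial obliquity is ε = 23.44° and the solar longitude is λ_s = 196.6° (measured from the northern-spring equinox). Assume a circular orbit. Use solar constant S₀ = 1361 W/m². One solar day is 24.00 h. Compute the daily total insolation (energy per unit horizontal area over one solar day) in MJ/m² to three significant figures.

Solar declination: sin δ = sin ε · sin λ_s = sin 23.44° × sin 196.6° = -0.11364, so δ = -6.525°.
cos H₀ = −tan(-18.9°) tan(-6.525°) = -0.0392, H₀ = 1.6100 rad.
Bracket: H₀ sin φ sin δ + cos φ cos δ sin H₀ = 1.6100×-0.32392×-0.11364 + 0.94609×0.99352×0.99923 = 0.059265 + 0.939236 = 0.998501.
Q̄ = (S₀/π) × [bracket] = (1361/π) × 0.998501 = 432.57 W/m².
Daily total = Q̄ × 24.00 h × 3600 s/h = 432.57 × 24.00 × 3600 / 10⁶ = 37.37 MJ/m².

37.4 MJ/m²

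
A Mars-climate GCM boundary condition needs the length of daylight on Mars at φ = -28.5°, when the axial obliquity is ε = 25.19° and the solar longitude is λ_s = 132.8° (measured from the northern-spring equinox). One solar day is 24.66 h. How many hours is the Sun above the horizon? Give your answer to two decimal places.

10.92 h

Solar declination: sin δ = sin ε · sin λ_s = sin 25.19° × sin 132.8° = 0.31229, so δ = +18.197°.
cos H₀ = −tan φ · tan δ = −tan(-28.5°) × tan(+18.197°) = 0.1785, so H₀ = 1.3913 rad = 79.72°.
Daylight = 2H₀/(2π) × 24.66 h = (1.3913/π) × 24.66 = 10.92 h.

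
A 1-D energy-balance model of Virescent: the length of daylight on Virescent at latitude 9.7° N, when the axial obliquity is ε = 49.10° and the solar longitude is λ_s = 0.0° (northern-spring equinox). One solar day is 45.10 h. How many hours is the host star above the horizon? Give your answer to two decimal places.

22.55 h

Solar declination: sin δ = sin ε · sin λ_s = sin 49.10° × sin 0.0° = 0.00000, so δ = +0.000°.
cos H₀ = −tan φ · tan δ = −tan(+9.7°) × tan(+0.000°) = -0.0000, so H₀ = 1.5708 rad = 90.00°.
Daylight = 2H₀/(2π) × 45.10 h = (1.5708/π) × 45.10 = 22.55 h.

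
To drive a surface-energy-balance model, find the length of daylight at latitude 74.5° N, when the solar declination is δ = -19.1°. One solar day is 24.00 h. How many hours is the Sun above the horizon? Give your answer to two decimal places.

0.00 h

cos h₀ = −tan ϕ · tan δ = 1.2486 ≥ 1, so the Sun never rises (polar night) and h₀ = 0.
Daylight = 2h₀/(2π) × 24.00 h = (0.0000/π) × 24.00 = 0.00 h.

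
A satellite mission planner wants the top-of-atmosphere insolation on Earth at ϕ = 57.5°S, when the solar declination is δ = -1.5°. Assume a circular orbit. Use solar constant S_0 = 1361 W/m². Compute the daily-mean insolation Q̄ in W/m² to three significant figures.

Q̄ ≈ 248 W/m²

cos h₀ = −tan(-57.5°) tan(-1.500°) = -0.0411, h₀ = 1.6119 rad.
Bracket: h₀ sin ϕ sin δ + cos ϕ cos δ sin h₀ = 1.6119×-0.84339×-0.02618 + 0.53730×0.99966×0.99915 = 0.035591 + 0.536661 = 0.572252.
Q̄ = (S_0/π) × [bracket] = (1361/π) × 0.572252 = 247.9 W/m².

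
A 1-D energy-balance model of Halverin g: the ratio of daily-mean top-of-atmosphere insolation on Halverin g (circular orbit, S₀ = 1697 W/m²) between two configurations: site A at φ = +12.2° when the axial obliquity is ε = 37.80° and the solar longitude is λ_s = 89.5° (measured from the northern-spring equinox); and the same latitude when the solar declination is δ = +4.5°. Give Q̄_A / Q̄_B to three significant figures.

— Configuration A (φ=+12.2°):
Solar declination: sin δ = sin ε · sin λ_s = sin 37.80° × sin 89.5° = 0.61288, so δ = +37.798°.
cos H₀ = −tan(+12.2°) tan(+37.798°) = -0.1677, H₀ = 1.7393 rad.
Bracket: H₀ sin φ sin δ + cos φ cos δ sin H₀ = 1.7393×0.21132×0.61288 + 0.97742×0.79017×0.98584 = 0.225263 + 0.761392 = 0.986655.
Q̄ = (S₀/π) × [bracket] = (1697/π) × 0.986655 = 532.96 W/m².
— Configuration B (φ=+12.2°):
cos H₀ = −tan(+12.2°) tan(+4.500°) = -0.0170, H₀ = 1.5878 rad.
Bracket: H₀ sin φ sin δ + cos φ cos δ sin H₀ = 1.5878×0.21132×0.07846 + 0.97742×0.99692×0.99986 = 0.026326 + 0.974273 = 1.000599.
Q̄ = (S₀/π) × [bracket] = (1697/π) × 1.000599 = 540.50 W/m².
Ratio Q̄_A / Q̄_B = 532.96 / 540.50 = 0.9860.

Q̄_A / Q̄_B ≈ 0.986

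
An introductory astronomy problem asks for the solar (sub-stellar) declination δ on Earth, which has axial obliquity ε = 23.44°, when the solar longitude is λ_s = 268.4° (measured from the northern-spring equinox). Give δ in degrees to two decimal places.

sin δ = sin ε · sin λ_s = sin 23.44° × sin 268.4° = -0.397633.
δ = arcsin(-0.397633) = -23.43°.

δ = -23.43°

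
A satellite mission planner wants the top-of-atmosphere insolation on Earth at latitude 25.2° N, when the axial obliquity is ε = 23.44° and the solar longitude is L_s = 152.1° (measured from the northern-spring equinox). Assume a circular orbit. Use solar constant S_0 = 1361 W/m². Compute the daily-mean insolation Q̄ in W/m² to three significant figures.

Solar declination: sin δ = sin ε · sin L_s = sin 23.44° × sin 152.1° = 0.18614, so δ = +10.727°.
cos h₀ = −tan(+25.2°) tan(+10.727°) = -0.0891, h₀ = 1.6601 rad.
Bracket: h₀ sin ϕ sin δ + cos ϕ cos δ sin h₀ = 1.6601×0.42578×0.18614 + 0.90483×0.98252×0.99602 = 0.131571 + 0.885475 = 1.017046.
Q̄ = (S_0/π) × [bracket] = (1361/π) × 1.017046 = 440.6 W/m².

Q̄ ≈ 441 W/m²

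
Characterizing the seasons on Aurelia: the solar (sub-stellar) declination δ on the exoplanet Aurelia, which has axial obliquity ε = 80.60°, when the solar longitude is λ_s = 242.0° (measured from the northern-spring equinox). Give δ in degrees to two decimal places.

δ = -60.59°

sin δ = sin ε · sin λ_s = sin 80.60° × sin 242.0° = -0.871092.
δ = arcsin(-0.871092) = -60.59°.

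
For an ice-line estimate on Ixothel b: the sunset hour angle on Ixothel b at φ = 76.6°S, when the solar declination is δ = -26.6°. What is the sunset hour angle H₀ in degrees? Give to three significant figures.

Sunrise equation: cos H₀ = −tan φ · tan δ = -2.1020 ≤ −1, so the host star never sets (polar day) and H₀ = π.

H₀ = 180°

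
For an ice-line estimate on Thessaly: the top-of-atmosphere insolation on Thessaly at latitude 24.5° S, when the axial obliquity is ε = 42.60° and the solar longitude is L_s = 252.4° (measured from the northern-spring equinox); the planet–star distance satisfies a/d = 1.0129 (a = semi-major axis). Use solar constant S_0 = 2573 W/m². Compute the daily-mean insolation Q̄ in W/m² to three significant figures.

Solar declination: sin δ = sin ε · sin L_s = sin 42.60° × sin 252.4° = -0.64519, so δ = -40.180°.
cos h₀ = −tan(-24.5°) tan(-40.180°) = -0.3848, h₀ = 1.9658 rad.
Bracket: h₀ sin ϕ sin δ + cos ϕ cos δ sin h₀ = 1.9658×-0.41469×-0.64519 + 0.90996×0.76402×0.92298 = 0.525957 + 0.641681 = 1.167638.
Inverse-square distance factor (a/d)² = 1.0129² = 1.025966.
Q̄ = (S_0/π) × 1.025966 × [bracket] = (2573/π) × 1.025966 × 1.167638 = 981.1 W/m².

Q̄ ≈ 981 W/m²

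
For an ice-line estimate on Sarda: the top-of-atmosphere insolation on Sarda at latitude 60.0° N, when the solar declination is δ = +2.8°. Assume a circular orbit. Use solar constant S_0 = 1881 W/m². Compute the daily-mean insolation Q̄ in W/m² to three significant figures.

Q̄ ≈ 340 W/m²

cos h₀ = −tan(+60.0°) tan(+2.800°) = -0.0847, h₀ = 1.6556 rad.
Bracket: h₀ sin ϕ sin δ + cos ϕ cos δ sin h₀ = 1.6556×0.86603×0.04885 + 0.50000×0.99881×0.99641 = 0.070041 + 0.497612 = 0.567653.
Q̄ = (S_0/π) × [bracket] = (1881/π) × 0.567653 = 339.9 W/m².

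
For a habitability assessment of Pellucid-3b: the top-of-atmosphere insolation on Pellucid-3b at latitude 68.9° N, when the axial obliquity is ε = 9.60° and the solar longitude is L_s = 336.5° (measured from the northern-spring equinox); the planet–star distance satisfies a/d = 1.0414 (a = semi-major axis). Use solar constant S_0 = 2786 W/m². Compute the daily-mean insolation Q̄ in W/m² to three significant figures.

Q̄ ≈ 257 W/m²

Solar declination: sin δ = sin ε · sin L_s = sin 9.60° × sin 336.5° = -0.06650, so δ = -3.813°.
cos h₀ = −tan(+68.9°) tan(-3.813°) = 0.1727, h₀ = 1.3972 rad.
Bracket: h₀ sin ϕ sin δ + cos ϕ cos δ sin h₀ = 1.3972×0.93295×-0.06650 + 0.36000×0.99779×0.98497 = -0.086684 + 0.353806 = 0.267122.
Inverse-square distance factor (a/d)² = 1.0414² = 1.084514.
Q̄ = (S_0/π) × 1.084514 × [bracket] = (2786/π) × 1.084514 × 0.267122 = 256.9 W/m².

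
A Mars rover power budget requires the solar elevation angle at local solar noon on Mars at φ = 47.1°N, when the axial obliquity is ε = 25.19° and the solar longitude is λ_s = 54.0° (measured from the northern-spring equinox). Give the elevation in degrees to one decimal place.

63.0°

Solar declination: sin δ = sin ε · sin λ_s = sin 25.19° × sin 54.0° = 0.34433, so δ = +20.141°.
At local noon the hour angle is zero, so the zenith angle equals |φ − δ| = |+47.1° − (+20.141°)| = 26.959°.
Elevation = 90° − 26.959° = 63.0°.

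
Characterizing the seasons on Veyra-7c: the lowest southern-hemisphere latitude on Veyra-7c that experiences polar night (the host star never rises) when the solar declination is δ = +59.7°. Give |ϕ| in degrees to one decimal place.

|ϕ| = 30.3°

Polar night requires cos h₀ = −tan ϕ tan δ ≥ 1, i.e. tan ϕ tan δ ≤ −1.
The boundary is |tan ϕ| · |tan δ| = 1, so |ϕ| = 90° − |δ| = 90° − 59.7° = 30.3° in the southern hemisphere.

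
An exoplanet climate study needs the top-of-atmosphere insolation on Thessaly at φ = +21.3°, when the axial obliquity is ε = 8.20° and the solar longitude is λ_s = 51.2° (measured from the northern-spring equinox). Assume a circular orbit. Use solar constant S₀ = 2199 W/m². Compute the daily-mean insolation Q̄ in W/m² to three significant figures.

Solar declination: sin δ = sin ε · sin λ_s = sin 8.20° × sin 51.2° = 0.11116, so δ = +6.382°.
cos H₀ = −tan(+21.3°) tan(+6.382°) = -0.0436, H₀ = 1.6144 rad.
Bracket: H₀ sin φ sin δ + cos φ cos δ sin H₀ = 1.6144×0.36325×0.11116 + 0.93169×0.99380×0.99905 = 0.065188 + 0.925034 = 0.990222.
Q̄ = (S₀/π) × [bracket] = (2199/π) × 0.990222 = 693.1 W/m².

Q̄ ≈ 693 W/m²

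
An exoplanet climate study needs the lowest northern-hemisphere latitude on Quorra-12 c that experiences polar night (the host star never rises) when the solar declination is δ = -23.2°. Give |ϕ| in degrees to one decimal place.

|ϕ| = 66.8°

Polar night requires cos h₀ = −tan ϕ tan δ ≥ 1, i.e. tan ϕ tan δ ≤ −1.
The boundary is |tan ϕ| · |tan δ| = 1, so |ϕ| = 90° − |δ| = 90° − 23.2° = 66.8° in the northern hemisphere.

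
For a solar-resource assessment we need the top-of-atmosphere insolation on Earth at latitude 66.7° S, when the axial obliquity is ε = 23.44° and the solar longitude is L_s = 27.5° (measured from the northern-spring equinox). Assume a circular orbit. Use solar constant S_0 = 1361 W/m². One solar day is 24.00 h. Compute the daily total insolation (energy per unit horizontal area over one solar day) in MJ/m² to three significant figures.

Solar declination: sin δ = sin ε · sin L_s = sin 23.44° × sin 27.5° = 0.18368, so δ = +10.584°.
cos h₀ = −tan(-66.7°) tan(+10.584°) = 0.4339, h₀ = 1.1220 rad.
Bracket: h₀ sin ϕ sin δ + cos ϕ cos δ sin h₀ = 1.1220×-0.91845×0.18368 + 0.39555×0.98299×0.90097 = -0.189282 + 0.350317 = 0.161035.
Q̄ = (S_0/π) × [bracket] = (1361/π) × 0.161035 = 69.764 W/m².
Daily total = Q̄ × 24.00 h × 3600 s/h = 69.764 × 24.00 × 3600 / 10⁶ = 6.028 MJ/m².

6.03 MJ/m²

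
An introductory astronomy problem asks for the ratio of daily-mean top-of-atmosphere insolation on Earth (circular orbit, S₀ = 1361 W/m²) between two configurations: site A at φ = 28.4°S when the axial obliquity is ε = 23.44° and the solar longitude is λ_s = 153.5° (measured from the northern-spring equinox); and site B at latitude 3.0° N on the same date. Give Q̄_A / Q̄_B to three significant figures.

Q̄_A / Q̄_B ≈ 0.739

— Configuration A (φ=-28.4°):
Solar declination: sin δ = sin ε · sin λ_s = sin 23.44° × sin 153.5° = 0.17749, so δ = +10.224°.
cos H₀ = −tan(-28.4°) tan(+10.224°) = 0.0975, H₀ = 1.4731 rad.
Bracket: H₀ sin φ sin δ + cos φ cos δ sin H₀ = 1.4731×-0.47562×0.17749 + 0.87965×0.98412×0.99523 = -0.124356 + 0.861552 = 0.737196.
Q̄ = (S₀/π) × [bracket] = (1361/π) × 0.737196 = 319.37 W/m².
— Configuration B (φ=+3.0°):
cos H₀ = −tan(+3.0°) tan(+10.224°) = -0.0095, H₀ = 1.5802 rad.
Bracket: H₀ sin φ sin δ + cos φ cos δ sin H₀ = 1.5802×0.05234×0.17749 + 0.99863×0.98412×0.99996 = 0.014680 + 0.982732 = 0.997412.
Q̄ = (S₀/π) × [bracket] = (1361/π) × 0.997412 = 432.10 W/m².
Ratio Q̄_A / Q̄_B = 319.37 / 432.10 = 0.7391.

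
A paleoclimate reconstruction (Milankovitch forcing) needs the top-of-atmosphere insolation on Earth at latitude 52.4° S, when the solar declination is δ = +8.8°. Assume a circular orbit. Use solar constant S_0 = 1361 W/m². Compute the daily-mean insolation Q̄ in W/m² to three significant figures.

Q̄ ≈ 184 W/m²

cos h₀ = −tan(-52.4°) tan(+8.800°) = 0.2010, h₀ = 1.3684 rad.
Bracket: h₀ sin ϕ sin δ + cos ϕ cos δ sin h₀ = 1.3684×-0.79229×0.15299 + 0.61015×0.98823×0.97959 = -0.165867 + 0.590662 = 0.424795.
Q̄ = (S_0/π) × [bracket] = (1361/π) × 0.424795 = 184.0 W/m².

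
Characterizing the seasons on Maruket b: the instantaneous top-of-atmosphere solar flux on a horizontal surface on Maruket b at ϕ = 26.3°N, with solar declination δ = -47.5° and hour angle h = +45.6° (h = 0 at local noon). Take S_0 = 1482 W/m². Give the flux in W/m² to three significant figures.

144 W/m²

cos θ_z = sin ϕ sin δ + cos ϕ cos δ cos h = -0.326666 + 0.423756 = 0.097090.
Flux = S_0 · cos θ_z = 1482 × 0.097090 = 143.9 W/m².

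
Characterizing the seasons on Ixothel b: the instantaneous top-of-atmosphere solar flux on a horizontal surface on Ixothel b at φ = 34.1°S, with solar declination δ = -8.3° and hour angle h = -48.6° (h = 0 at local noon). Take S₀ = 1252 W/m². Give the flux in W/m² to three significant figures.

780 W/m²

cos θ_z = sin φ sin δ + cos φ cos δ cos h = 0.080932 + 0.541870 = 0.622802.
Flux = S₀ · cos θ_z = 1252 × 0.622802 = 779.7 W/m².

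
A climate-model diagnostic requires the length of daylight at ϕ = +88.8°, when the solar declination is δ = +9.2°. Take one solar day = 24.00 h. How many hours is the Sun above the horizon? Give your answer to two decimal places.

24.00 h

Sunrise equation: cos h₀ = −tan ϕ · tan δ = -7.7321 ≤ −1, so the Sun never sets (polar day) and h₀ = π.
Daylight = 2h₀/(2π) × 24.00 h = (3.1416/π) × 24.00 = 24.00 h.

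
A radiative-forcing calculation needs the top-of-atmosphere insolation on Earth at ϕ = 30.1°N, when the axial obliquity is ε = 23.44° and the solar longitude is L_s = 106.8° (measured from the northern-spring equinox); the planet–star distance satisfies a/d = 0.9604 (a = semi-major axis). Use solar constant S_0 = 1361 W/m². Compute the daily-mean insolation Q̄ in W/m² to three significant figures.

Q̄ ≈ 449 W/m²

Solar declination: sin δ = sin ε · sin L_s = sin 23.44° × sin 106.8° = 0.38081, so δ = +22.384°.
cos h₀ = −tan(+30.1°) tan(+22.384°) = -0.2387, h₀ = 1.8119 rad.
Bracket: h₀ sin ϕ sin δ + cos ϕ cos δ sin h₀ = 1.8119×0.50151×0.38081 + 0.86515×0.92465×0.97108 = 0.346037 + 0.776826 = 1.122863.
Inverse-square distance factor (a/d)² = 0.9604² = 0.922368.
Q̄ = (S_0/π) × 0.922368 × [bracket] = (1361/π) × 0.922368 × 1.122863 = 448.7 W/m².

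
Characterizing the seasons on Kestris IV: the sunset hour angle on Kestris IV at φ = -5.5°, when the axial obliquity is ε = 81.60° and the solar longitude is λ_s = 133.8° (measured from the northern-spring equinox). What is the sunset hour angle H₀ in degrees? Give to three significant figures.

Solar declination: sin δ = sin ε · sin λ_s = sin 81.60° × sin 133.8° = 0.71402, so δ = +45.563°.
cos H₀ = −tan φ · tan δ = −tan(-5.5°) × tan(+45.563°) = 0.0982, so H₀ = 1.4724 rad = 84.36°.

H₀ = 84.4°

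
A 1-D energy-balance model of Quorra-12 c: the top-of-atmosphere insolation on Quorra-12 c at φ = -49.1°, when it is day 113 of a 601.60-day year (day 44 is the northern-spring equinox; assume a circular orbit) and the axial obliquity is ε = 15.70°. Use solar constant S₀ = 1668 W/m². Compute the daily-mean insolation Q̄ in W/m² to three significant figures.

Solar longitude: λ_s = 360° × (113 − 44)/601.60 = 41.290°.
sin δ = sin 15.70° × sin 41.290° = 0.17856, so δ = +10.286°.
cos H₀ = −tan(-49.1°) tan(+10.286°) = 0.2095, H₀ = 1.3597 rad.
Bracket: H₀ sin φ sin δ + cos φ cos δ sin H₀ = 1.3597×-0.75585×0.17856 + 0.65474×0.98393×0.97781 = -0.183511 + 0.629923 = 0.446412.
Q̄ = (S₀/π) × [bracket] = (1668/π) × 0.446412 = 237.0 W/m².

Q̄ ≈ 237 W/m²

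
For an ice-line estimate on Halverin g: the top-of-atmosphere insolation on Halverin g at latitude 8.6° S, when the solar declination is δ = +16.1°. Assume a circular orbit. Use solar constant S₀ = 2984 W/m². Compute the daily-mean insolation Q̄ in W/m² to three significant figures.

cos H₀ = −tan(-8.6°) tan(+16.100°) = 0.0437, H₀ = 1.5271 rad.
Bracket: H₀ sin φ sin δ + cos φ cos δ sin H₀ = 1.5271×-0.14954×0.27731 + 0.98876×0.96078×0.99905 = -0.063327 + 0.949078 = 0.885751.
Q̄ = (S₀/π) × [bracket] = (2984/π) × 0.885751 = 841.3 W/m².

Q̄ ≈ 841 W/m²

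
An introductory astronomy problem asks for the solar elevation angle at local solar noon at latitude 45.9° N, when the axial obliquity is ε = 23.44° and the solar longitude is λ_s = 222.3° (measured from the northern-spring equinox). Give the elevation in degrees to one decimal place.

28.6°

Solar declination: sin δ = sin ε · sin λ_s = sin 23.44° × sin 222.3° = -0.26772, so δ = -15.528°.
At local noon the hour angle is zero, so the zenith angle equals |φ − δ| = |+45.9° − (-15.528°)| = 61.428°.
Elevation = 90° − 61.428° = 28.6°.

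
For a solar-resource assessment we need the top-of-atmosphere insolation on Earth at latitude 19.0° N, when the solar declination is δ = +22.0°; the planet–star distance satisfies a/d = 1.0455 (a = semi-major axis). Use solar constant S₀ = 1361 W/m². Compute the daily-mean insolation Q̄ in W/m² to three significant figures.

cos H₀ = −tan(+19.0°) tan(+22.000°) = -0.1391, H₀ = 1.7104 rad.
Bracket: H₀ sin φ sin δ + cos φ cos δ sin H₀ = 1.7104×0.32557×0.37461 + 0.94552×0.92718×0.99028 = 0.208603 + 0.868146 = 1.076749.
Inverse-square distance factor (a/d)² = 1.0455² = 1.093070.
Q̄ = (S₀/π) × 1.093070 × [bracket] = (1361/π) × 1.093070 × 1.076749 = 509.9 W/m².

Q̄ ≈ 510 W/m²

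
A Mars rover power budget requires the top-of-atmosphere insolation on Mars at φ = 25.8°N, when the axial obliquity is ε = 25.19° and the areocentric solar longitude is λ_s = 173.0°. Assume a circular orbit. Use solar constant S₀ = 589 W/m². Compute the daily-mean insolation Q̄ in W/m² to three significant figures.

Q̄ ≈ 175 W/m²

sin δ = sin 25.19° × sin 173.0° = 0.05187, so δ = +2.973°.
cos H₀ = −tan(+25.8°) tan(+2.973°) = -0.0251, H₀ = 1.5959 rad.
Bracket: H₀ sin φ sin δ + cos φ cos δ sin H₀ = 1.5959×0.43523×0.05187 + 0.90032×0.99865×0.99968 = 0.036028 + 0.898817 = 0.934845.
Q̄ = (S₀/π) × [bracket] = (589/π) × 0.934845 = 175.3 W/m².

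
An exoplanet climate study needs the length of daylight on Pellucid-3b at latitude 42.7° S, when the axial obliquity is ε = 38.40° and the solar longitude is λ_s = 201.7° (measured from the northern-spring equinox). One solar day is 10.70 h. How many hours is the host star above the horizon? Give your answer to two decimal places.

Solar declination: sin δ = sin ε · sin λ_s = sin 38.40° × sin 201.7° = -0.22967, so δ = -13.277°.
cos H₀ = −tan φ · tan δ = −tan(-42.7°) × tan(-13.277°) = -0.2178, so H₀ = 1.7903 rad = 102.58°.
Daylight = 2H₀/(2π) × 10.70 h = (1.7903/π) × 10.70 = 6.10 h.

6.10 h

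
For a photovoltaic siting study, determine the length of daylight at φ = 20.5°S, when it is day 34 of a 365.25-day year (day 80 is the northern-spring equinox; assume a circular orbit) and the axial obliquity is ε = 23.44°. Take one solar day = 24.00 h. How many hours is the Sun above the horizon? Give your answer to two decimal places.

12.84 h

Solar longitude: λ_s = 360° × (34 − 80)/365.25 = -45.339°, i.e. -45.339° + 360° = 314.661°.
sin δ = sin 23.44° × sin 314.661° = -0.28294, so δ = -16.436°.
cos H₀ = −tan φ · tan δ = −tan(-20.5°) × tan(-16.436°) = -0.1103, so H₀ = 1.6813 rad = 96.33°.
Daylight = 2H₀/(2π) × 24.00 h = (1.6813/π) × 24.00 = 12.84 h.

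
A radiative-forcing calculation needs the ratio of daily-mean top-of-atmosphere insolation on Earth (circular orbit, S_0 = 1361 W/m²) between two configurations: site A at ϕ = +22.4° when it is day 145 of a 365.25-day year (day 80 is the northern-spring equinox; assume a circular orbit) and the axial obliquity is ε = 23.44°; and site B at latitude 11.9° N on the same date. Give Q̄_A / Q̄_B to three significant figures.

Q̄_A / Q̄_B ≈ 1.05

— Configuration A (ϕ=+22.4°):
Solar longitude: L_s = 360° × (145 − 80)/365.25 = 64.066°.
sin δ = sin 23.44° × sin 64.066° = 0.35773, so δ = +20.961°.
cos h₀ = −tan(+22.4°) tan(+20.961°) = -0.1579, h₀ = 1.7294 rad.
Bracket: h₀ sin ϕ sin δ + cos ϕ cos δ sin h₀ = 1.7294×0.38107×0.35773 + 0.92455×0.93383×0.98746 = 0.235752 + 0.852546 = 1.088298.
Q̄ = (S_0/π) × [bracket] = (1361/π) × 1.088298 = 471.47 W/m².
— Configuration B (ϕ=+11.9°):
cos h₀ = −tan(+11.9°) tan(+20.961°) = -0.0807, h₀ = 1.6516 rad.
Bracket: h₀ sin ϕ sin δ + cos ϕ cos δ sin h₀ = 1.6516×0.20620×0.35773 + 0.97851×0.93383×0.99674 = 0.121829 + 0.910783 = 1.032612.
Q̄ = (S_0/π) × [bracket] = (1361/π) × 1.032612 = 447.35 W/m².
Ratio Q̄_A / Q̄_B = 471.47 / 447.35 = 1.054.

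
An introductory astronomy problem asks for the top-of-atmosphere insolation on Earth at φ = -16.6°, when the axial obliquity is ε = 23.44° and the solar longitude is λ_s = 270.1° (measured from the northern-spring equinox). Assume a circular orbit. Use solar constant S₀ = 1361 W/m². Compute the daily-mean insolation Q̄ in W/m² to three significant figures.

Q̄ ≈ 461 W/m²

Solar declination: sin δ = sin ε · sin λ_s = sin 23.44° × sin 270.1° = -0.39779, so δ = -23.440°.
cos H₀ = −tan(-16.6°) tan(-23.440°) = -0.1293, H₀ = 1.7004 rad.
Bracket: H₀ sin φ sin δ + cos φ cos δ sin H₀ = 1.7004×-0.28569×-0.39779 + 0.95832×0.91748×0.99161 = 0.193241 + 0.871863 = 1.065104.
Q̄ = (S₀/π) × [bracket] = (1361/π) × 1.065104 = 461.4 W/m².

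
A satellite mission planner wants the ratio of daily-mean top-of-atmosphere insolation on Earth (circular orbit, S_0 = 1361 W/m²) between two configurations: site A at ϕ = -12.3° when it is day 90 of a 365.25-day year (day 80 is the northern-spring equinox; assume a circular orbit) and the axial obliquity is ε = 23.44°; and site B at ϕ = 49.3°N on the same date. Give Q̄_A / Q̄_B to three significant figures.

— Configuration A (ϕ=-12.3°):
Solar longitude: L_s = 360° × (90 − 80)/365.25 = 9.856°.
sin δ = sin 23.44° × sin 9.856° = 0.06809, so δ = +3.904°.
cos h₀ = −tan(-12.3°) tan(+3.904°) = 0.0149, h₀ = 1.5559 rad.
Bracket: h₀ sin ϕ sin δ + cos ϕ cos δ sin h₀ = 1.5559×-0.21303×0.06809 + 0.97705×0.99768×0.99989 = -0.022569 + 0.974676 = 0.952107.
Q̄ = (S_0/π) × [bracket] = (1361/π) × 0.952107 = 412.47 W/m².
— Configuration B (ϕ=+49.3°):
cos h₀ = −tan(+49.3°) tan(+3.904°) = -0.0793, h₀ = 1.6502 rad.
Bracket: h₀ sin ϕ sin δ + cos ϕ cos δ sin h₀ = 1.6502×0.75813×0.06809 + 0.65210×0.99768×0.99685 = 0.085185 + 0.648538 = 0.733723.
Q̄ = (S_0/π) × [bracket] = (1361/π) × 0.733723 = 317.86 W/m².
Ratio Q̄_A / Q̄_B = 412.47 / 317.86 = 1.298.

Q̄_A / Q̄_B ≈ 1.30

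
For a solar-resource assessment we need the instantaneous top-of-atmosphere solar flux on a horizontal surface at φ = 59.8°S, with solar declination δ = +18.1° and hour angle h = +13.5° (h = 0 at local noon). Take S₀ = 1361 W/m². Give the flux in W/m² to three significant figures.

267 W/m²

cos θ_z = sin φ sin δ + cos φ cos δ cos h = -0.268510 + 0.464918 = 0.196408.
Flux = S₀ · cos θ_z = 1361 × 0.196408 = 267.3 W/m².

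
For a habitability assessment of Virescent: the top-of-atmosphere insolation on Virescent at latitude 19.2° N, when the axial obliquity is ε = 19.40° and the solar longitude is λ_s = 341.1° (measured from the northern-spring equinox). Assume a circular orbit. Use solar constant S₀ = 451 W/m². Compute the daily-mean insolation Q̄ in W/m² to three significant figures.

Solar declination: sin δ = sin ε · sin λ_s = sin 19.40° × sin 341.1° = -0.10759, so δ = -6.177°.
cos H₀ = −tan(+19.2°) tan(-6.177°) = 0.0377, H₀ = 1.5331 rad.
Bracket: H₀ sin φ sin δ + cos φ cos δ sin H₀ = 1.5331×0.32887×-0.10759 + 0.94438×0.99420×0.99929 = -0.054246 + 0.938236 = 0.883990.
Q̄ = (S₀/π) × [bracket] = (451/π) × 0.883990 = 126.9 W/m².

Q̄ ≈ 127 W/m²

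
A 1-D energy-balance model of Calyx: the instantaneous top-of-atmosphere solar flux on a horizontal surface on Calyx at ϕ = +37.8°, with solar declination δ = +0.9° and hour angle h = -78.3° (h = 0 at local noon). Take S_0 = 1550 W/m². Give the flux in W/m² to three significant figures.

cos θ_z = sin ϕ sin δ + cos ϕ cos δ cos h = 0.009627 + 0.160214 = 0.169841.
Flux = S_0 · cos θ_z = 1550 × 0.169841 = 263.3 W/m².

263 W/m²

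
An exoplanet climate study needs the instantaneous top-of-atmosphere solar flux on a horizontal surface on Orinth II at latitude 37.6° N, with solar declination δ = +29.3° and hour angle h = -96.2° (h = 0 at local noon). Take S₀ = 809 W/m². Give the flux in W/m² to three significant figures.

181 W/m²

cos θ_z = sin φ sin δ + cos φ cos δ cos h = 0.298594 + -0.074620 = 0.223974.
Flux = S₀ · cos θ_z = 809 × 0.223974 = 181.2 W/m².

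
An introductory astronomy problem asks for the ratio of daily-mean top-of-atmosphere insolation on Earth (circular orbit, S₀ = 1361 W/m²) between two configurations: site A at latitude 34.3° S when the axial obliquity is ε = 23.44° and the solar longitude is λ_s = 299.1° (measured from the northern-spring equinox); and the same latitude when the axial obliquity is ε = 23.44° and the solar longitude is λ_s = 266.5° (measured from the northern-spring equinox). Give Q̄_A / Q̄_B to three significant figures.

Q̄_A / Q̄_B ≈ 0.969

— Configuration A (φ=-34.3°):
Solar declination: sin δ = sin ε · sin λ_s = sin 23.44° × sin 299.1° = -0.34758, so δ = -20.339°.
cos H₀ = −tan(-34.3°) tan(-20.339°) = -0.2529, H₀ = 1.8264 rad.
Bracket: H₀ sin φ sin δ + cos φ cos δ sin H₀ = 1.8264×-0.56353×-0.34758 + 0.82610×0.93765×0.96750 = 0.357740 + 0.749418 = 1.107158.
Q̄ = (S₀/π) × [bracket] = (1361/π) × 1.107158 = 479.64 W/m².
— Configuration B (φ=-34.3°):
Solar declination: sin δ = sin ε · sin λ_s = sin 23.44° × sin 266.5° = -0.39705, so δ = -23.394°.
cos H₀ = −tan(-34.3°) tan(-23.394°) = -0.2951, H₀ = 1.8704 rad.
Bracket: H₀ sin φ sin δ + cos φ cos δ sin H₀ = 1.8704×-0.56353×-0.39705 + 0.82610×0.91780×0.95546 = 0.418501 + 0.724425 = 1.142926.
Q̄ = (S₀/π) × [bracket] = (1361/π) × 1.142926 = 495.14 W/m².
Ratio Q̄_A / Q̄_B = 479.64 / 495.14 = 0.9687.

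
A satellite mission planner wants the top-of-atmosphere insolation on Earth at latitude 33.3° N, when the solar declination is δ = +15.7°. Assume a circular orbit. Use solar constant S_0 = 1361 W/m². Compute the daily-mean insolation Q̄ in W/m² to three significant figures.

cos h₀ = −tan(+33.3°) tan(+15.700°) = -0.1846, h₀ = 1.7565 rad.
Bracket: h₀ sin ϕ sin δ + cos ϕ cos δ sin h₀ = 1.7565×0.54902×0.27060 + 0.83581×0.96269×0.98281 = 0.260954 + 0.790794 = 1.051748.
Q̄ = (S_0/π) × [bracket] = (1361/π) × 1.051748 = 455.6 W/m².

Q̄ ≈ 456 W/m²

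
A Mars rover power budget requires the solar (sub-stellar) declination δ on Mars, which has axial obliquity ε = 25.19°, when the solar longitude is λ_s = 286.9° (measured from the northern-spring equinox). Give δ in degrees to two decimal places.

δ = -24.03°

sin δ = sin ε · sin λ_s = sin 25.19° × sin 286.9° = -0.407240.
δ = arcsin(-0.407240) = -24.03°.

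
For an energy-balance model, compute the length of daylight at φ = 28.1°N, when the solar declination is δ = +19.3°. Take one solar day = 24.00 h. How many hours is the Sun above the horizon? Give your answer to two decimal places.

13.44 h

cos H₀ = −tan φ · tan δ = −tan(+28.1°) × tan(+19.300°) = -0.1870, so H₀ = 1.7589 rad = 100.78°.
Daylight = 2H₀/(2π) × 24.00 h = (1.7589/π) × 24.00 = 13.44 h.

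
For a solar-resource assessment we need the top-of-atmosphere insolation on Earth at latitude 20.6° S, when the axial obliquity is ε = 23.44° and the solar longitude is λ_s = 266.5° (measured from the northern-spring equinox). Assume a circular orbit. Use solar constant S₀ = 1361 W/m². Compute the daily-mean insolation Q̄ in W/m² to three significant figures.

Q̄ ≈ 472 W/m²

Solar declination: sin δ = sin ε · sin λ_s = sin 23.44° × sin 266.5° = -0.39705, so δ = -23.394°.
cos H₀ = −tan(-20.6°) tan(-23.394°) = -0.1626, H₀ = 1.7341 rad.
Bracket: H₀ sin φ sin δ + cos φ cos δ sin H₀ = 1.7341×-0.35184×-0.39705 + 0.93606×0.91780×0.98669 = 0.242250 + 0.847681 = 1.089931.
Q̄ = (S₀/π) × [bracket] = (1361/π) × 1.089931 = 472.2 W/m².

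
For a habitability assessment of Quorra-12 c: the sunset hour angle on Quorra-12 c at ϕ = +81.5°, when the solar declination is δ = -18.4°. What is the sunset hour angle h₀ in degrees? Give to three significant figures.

cos h₀ = −tan ϕ · tan δ = 2.2259 ≥ 1, so the host star never rises (polar night) and h₀ = 0.

h₀ = 0.00°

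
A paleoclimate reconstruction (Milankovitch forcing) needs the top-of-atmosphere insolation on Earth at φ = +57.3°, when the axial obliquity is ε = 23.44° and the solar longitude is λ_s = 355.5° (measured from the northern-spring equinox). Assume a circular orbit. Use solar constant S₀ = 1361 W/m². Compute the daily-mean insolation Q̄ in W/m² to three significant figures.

Solar declination: sin δ = sin ε · sin λ_s = sin 23.44° × sin 355.5° = -0.03121, so δ = -1.788°.
cos H₀ = −tan(+57.3°) tan(-1.788°) = 0.0486, H₀ = 1.5221 rad.
Bracket: H₀ sin φ sin δ + cos φ cos δ sin H₀ = 1.5221×0.84151×-0.03121 + 0.54024×0.99951×0.99882 = -0.039976 + 0.539338 = 0.499362.
Q̄ = (S₀/π) × [bracket] = (1361/π) × 0.499362 = 216.3 W/m².

Q̄ ≈ 216 W/m²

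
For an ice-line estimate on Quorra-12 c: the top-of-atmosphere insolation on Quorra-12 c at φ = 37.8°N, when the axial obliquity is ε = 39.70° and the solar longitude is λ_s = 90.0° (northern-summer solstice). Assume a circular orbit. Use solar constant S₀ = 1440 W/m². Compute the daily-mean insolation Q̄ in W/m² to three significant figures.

Solar declination: sin δ = sin ε · sin λ_s = sin 39.70° × sin 90.0° = 0.63877, so δ = +39.700°.
cos H₀ = −tan(+37.8°) tan(+39.700°) = -0.6440, H₀ = 2.2705 rad.
Bracket: H₀ sin φ sin δ + cos φ cos δ sin H₀ = 2.2705×0.61291×0.63877 + 0.79016×0.76940×0.76504 = 0.888920 + 0.465105 = 1.354025.
Q̄ = (S₀/π) × [bracket] = (1440/π) × 1.354025 = 620.6 W/m².

Q̄ ≈ 621 W/m²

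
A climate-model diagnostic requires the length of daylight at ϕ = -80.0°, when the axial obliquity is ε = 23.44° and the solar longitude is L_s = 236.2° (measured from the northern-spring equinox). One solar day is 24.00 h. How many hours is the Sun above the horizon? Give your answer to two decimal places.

24.00 h

Solar declination: sin δ = sin ε · sin L_s = sin 23.44° × sin 236.2° = -0.33056, so δ = -19.303°.
Sunrise equation: cos h₀ = −tan ϕ · tan δ = -1.9863 ≤ −1, so the Sun never sets (polar day) and h₀ = π.
Daylight = 2h₀/(2π) × 24.00 h = (3.1416/π) × 24.00 = 24.00 h.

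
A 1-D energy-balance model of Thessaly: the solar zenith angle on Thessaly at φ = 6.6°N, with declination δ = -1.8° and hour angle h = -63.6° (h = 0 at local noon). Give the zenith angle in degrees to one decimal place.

cos θ_z = sin φ sin δ + cos φ cos δ cos h = -0.003610 + 0.441471 = 0.437861.
θ_z = arccos(0.437861) = 64.0°.

θ_z = 64.0°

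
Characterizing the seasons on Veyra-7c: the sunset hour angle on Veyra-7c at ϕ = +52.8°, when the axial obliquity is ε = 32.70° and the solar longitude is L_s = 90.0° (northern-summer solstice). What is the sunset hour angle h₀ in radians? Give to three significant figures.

Solar declination: sin δ = sin ε · sin L_s = sin 32.70° × sin 90.0° = 0.54024, so δ = +32.700°.
cos h₀ = −tan ϕ · tan δ = −tan(+52.8°) × tan(+32.700°) = -0.8458, so h₀ = 2.5788 rad = 147.76°.

h₀ = 2.58 rad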